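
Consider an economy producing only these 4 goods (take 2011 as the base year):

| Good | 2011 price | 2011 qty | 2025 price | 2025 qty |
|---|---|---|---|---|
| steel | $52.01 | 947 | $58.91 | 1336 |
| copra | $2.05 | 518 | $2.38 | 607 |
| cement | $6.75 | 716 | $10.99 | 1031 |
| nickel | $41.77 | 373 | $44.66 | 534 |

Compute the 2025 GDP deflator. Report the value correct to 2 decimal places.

Nominal GDP 2025 = 58.91·1336 + 2.38·607 + 10.99·1031 + 44.66·534 = 115327.55.
Real GDP 2025 (at 2011 prices) = 52.01·1336 + 2.05·607 + 6.75·1031 + 41.77·534 = 99994.14.
Deflator = Nominal/Real × 100 = 115327.55/99994.14 × 100 = 115.334.

115.33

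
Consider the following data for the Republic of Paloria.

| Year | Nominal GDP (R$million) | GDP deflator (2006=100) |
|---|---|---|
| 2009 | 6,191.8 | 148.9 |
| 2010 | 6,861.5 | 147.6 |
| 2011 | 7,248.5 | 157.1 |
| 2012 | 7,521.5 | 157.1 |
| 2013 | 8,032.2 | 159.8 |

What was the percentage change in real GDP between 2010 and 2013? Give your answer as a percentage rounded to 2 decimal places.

Real GDP 2010 = 6861.5/1.476 = 4648.71.
Real GDP 2013 = 8032.2/1.598 = 5026.41.
Change = 5026.41/4648.71 − 1 = 0.0812.

8.12%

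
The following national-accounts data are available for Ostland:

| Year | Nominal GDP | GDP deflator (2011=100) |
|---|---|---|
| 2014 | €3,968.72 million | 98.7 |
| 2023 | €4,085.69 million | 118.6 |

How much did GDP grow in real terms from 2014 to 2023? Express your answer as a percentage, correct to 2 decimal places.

-14.33%

Real GDP 2014 = 3968.72 / 0.987 = 4020.99.
Real GDP 2023 = 4085.69 / 1.186 = 3444.93.
Real growth = 3444.93 / 4020.99 − 1 = -0.1433.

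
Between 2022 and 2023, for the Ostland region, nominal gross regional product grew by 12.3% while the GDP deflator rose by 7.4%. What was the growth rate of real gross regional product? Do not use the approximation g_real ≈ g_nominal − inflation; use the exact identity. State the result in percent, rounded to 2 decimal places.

4.56%

(1 + g_nom) = (1 + g_real)(1 + π), so g_real = 1.1230 / 1.0740 − 1 = 0.04562.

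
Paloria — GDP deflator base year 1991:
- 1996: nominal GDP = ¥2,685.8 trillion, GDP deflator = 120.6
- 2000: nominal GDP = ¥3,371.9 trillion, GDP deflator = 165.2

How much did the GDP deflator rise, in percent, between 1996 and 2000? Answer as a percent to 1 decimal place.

Price-level change = 165.2 / 120.6 − 1 = 0.3698.

37.0%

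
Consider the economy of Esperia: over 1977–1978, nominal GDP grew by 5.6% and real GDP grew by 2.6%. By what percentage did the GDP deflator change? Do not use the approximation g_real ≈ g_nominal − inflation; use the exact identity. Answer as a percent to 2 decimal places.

2.92%

(1 + g_nom) = (1 + g_real)(1 + π), so π = 1.0560 / 1.0260 − 1 = 0.02924.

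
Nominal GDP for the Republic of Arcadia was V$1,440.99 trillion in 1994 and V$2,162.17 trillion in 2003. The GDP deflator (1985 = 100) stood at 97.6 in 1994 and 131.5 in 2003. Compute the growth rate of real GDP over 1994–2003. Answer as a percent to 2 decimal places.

11.37%

Deflate each year: 1994 → 1440.99/0.976 = 1476.42; 2003 → 2162.17/1.315 = 1644.24.
So real GDP changed by 1644.24/1476.42 − 1 = 0.1137, i.e. 11.37%.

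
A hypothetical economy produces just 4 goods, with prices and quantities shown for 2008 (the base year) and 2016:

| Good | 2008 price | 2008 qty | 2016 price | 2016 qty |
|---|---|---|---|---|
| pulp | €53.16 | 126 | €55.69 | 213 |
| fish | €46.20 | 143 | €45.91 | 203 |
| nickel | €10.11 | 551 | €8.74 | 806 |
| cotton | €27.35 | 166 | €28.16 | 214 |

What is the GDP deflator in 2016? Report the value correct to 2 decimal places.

Nominal GDP 2016 = 55.69·213 + 45.91·203 + 8.74·806 + 28.16·214 = 34252.38.
Real GDP 2016 (at 2008 prices) = 53.16·213 + 46.20·203 + 10.11·806 + 27.35·214 = 34703.24.
Deflator = Nominal/Real × 100 = 34252.38/34703.24 × 100 = 98.701.

98.70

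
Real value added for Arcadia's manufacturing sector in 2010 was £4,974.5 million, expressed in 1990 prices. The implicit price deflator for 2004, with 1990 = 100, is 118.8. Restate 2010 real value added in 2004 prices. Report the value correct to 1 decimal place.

£5,909.7 million

Real value added in 2004 prices = Real value added in 1990 prices × (P_2004/P_1990) = 4974.5 × 1.188 = 5909.71.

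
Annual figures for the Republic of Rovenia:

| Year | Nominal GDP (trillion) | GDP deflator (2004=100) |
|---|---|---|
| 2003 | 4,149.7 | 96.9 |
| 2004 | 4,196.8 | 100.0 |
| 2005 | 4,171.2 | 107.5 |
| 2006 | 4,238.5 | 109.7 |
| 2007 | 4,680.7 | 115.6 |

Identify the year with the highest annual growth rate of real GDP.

2007

2004: real = 4196.8/1.000 = 4196.80; growth vs 2003 (4282.46) = -2.00%.
2005: real = 4171.2/1.075 = 3880.19; growth vs 2004 (4196.80) = -7.54%.
2006: real = 4238.5/1.097 = 3863.72; growth vs 2005 (3880.19) = -0.42%.
2007: real = 4680.7/1.156 = 4049.05; growth vs 2006 (3863.72) = 4.80%.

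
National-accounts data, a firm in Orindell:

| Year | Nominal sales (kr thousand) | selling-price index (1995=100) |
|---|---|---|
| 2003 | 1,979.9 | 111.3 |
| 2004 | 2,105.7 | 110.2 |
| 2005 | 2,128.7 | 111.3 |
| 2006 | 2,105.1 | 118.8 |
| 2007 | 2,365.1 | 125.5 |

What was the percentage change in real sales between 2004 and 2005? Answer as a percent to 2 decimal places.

0.09%

Real sales 2004 = 2105.7/1.102 = 1910.80.
Real sales 2005 = 2128.7/1.113 = 1912.58.
Change = 1912.58/1910.80 − 1 = 0.0009.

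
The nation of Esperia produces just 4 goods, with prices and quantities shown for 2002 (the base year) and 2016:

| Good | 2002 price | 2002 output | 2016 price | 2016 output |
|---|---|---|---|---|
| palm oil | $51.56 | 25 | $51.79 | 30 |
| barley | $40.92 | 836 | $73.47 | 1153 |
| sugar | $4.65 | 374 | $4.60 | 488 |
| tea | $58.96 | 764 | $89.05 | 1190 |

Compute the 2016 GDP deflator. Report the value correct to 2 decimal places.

160.52

Nominal GDP 2016 = 51.79·30 + 73.47·1153 + 4.60·488 + 89.05·1190 = 194478.91.
Real GDP 2016 (at 2002 prices) = 51.56·30 + 40.92·1153 + 4.65·488 + 58.96·1190 = 121159.16.
Deflator = Nominal/Real × 100 = 194478.91/121159.16 × 100 = 160.515.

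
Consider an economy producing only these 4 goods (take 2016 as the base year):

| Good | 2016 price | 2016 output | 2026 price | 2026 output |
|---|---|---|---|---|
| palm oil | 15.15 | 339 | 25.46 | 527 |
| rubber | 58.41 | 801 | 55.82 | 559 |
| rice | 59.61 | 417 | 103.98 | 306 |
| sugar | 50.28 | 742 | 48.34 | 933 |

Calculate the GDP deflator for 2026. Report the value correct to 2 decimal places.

114.89

Nominal GDP 2026 = 25.46·527 + 55.82·559 + 103.98·306 + 48.34·933 = 121539.90.
Real GDP 2026 (at 2016 prices) = 15.15·527 + 58.41·559 + 59.61·306 + 50.28·933 = 105787.14.
Deflator = Nominal/Real × 100 = 121539.90/105787.14 × 100 = 114.891.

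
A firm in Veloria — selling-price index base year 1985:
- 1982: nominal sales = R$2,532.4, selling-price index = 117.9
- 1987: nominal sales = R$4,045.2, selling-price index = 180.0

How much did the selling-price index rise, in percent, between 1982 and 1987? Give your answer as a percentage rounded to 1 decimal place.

52.7%

Price-level change = 180.0 / 117.9 − 1 = 0.5267.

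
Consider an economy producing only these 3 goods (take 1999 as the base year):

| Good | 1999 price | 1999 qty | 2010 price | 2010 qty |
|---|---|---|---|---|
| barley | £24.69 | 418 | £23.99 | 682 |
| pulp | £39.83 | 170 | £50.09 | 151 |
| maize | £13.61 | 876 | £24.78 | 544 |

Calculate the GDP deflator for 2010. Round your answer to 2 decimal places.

Nominal GDP 2010 = 23.99·682 + 50.09·151 + 24.78·544 = 37405.09.
Real GDP 2010 (at 1999 prices) = 24.69·682 + 39.83·151 + 13.61·544 = 30256.75.
Deflator = Nominal/Real × 100 = 37405.09/30256.75 × 100 = 123.626.

123.63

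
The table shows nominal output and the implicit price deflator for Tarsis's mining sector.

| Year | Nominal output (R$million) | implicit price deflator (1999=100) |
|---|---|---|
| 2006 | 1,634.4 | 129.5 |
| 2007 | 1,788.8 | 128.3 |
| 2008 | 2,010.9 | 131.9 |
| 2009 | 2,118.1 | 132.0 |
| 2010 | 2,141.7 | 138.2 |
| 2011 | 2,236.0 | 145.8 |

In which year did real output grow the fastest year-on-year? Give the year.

2007: real = 1788.8/1.283 = 1394.23; growth vs 2006 (1262.08) = 10.47%.
2008: real = 2010.9/1.319 = 1524.56; growth vs 2007 (1394.23) = 9.35%.
2009: real = 2118.1/1.320 = 1604.62; growth vs 2008 (1524.56) = 5.25%.
2010: real = 2141.7/1.382 = 1549.71; growth vs 2009 (1604.62) = -3.42%.
2011: real = 2236.0/1.458 = 1533.61; growth vs 2010 (1549.71) = -1.04%.

2007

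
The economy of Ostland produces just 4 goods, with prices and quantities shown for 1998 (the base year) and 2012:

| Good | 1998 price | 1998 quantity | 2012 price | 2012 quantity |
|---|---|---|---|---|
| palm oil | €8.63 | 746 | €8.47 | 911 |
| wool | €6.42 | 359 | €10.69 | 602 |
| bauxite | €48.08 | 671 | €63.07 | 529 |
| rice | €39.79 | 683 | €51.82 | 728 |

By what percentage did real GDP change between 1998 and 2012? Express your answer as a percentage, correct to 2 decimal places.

Real GDP 1998 = Nominal GDP 1998 = 8.63·746 + 6.42·359 + 48.08·671 + 39.79·683 = 68181.01.
Real GDP 2012 (at 1998 prices) = 8.63·911 + 6.42·602 + 48.08·529 + 39.79·728 = 66128.21.
Real growth = 66128.21/68181.01 − 1 = -0.0301.

-3.01%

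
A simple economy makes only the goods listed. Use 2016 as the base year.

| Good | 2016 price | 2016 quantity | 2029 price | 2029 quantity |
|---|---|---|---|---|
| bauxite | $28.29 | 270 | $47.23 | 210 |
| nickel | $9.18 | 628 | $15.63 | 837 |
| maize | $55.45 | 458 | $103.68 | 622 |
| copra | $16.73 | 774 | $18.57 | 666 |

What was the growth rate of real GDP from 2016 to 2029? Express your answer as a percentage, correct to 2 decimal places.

Real GDP 2016 = Nominal GDP 2016 = 28.29·270 + 9.18·628 + 55.45·458 + 16.73·774 = 51748.46.
Real GDP 2029 (at 2016 prices) = 28.29·210 + 9.18·837 + 55.45·622 + 16.73·666 = 59256.64.
Real growth = 59256.64/51748.46 − 1 = 0.1451.

14.51%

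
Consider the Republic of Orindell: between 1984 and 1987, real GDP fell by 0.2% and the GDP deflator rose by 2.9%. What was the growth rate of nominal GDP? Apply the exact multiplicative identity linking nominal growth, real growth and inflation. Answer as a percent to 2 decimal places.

2.69%

(1 + g_nom) = (1 + g_real)(1 + π) = 0.9980 × 1.0290 = 1.02694.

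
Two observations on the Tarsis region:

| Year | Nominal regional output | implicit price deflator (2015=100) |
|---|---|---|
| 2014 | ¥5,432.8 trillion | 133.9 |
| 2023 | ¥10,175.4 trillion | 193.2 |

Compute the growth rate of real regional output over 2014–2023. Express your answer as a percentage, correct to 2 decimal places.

29.81%

Real regional output 2014 = 5432.8 / 1.339 = 4057.36.
Real regional output 2023 = 10175.4 / 1.932 = 5266.77.
Real growth = 5266.77 / 4057.36 − 1 = 0.2981.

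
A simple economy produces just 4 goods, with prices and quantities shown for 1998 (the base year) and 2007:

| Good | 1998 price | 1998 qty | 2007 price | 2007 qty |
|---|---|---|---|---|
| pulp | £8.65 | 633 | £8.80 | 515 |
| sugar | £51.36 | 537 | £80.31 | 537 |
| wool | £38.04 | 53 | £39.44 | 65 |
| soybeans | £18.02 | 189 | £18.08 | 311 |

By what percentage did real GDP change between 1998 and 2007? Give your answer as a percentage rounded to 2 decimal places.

Real GDP 1998 = Nominal GDP 1998 = 8.65·633 + 51.36·537 + 38.04·53 + 18.02·189 = 38477.67.
Real GDP 2007 (at 1998 prices) = 8.65·515 + 51.36·537 + 38.04·65 + 18.02·311 = 40111.89.
Real growth = 40111.89/38477.67 − 1 = 0.0425.

4.25%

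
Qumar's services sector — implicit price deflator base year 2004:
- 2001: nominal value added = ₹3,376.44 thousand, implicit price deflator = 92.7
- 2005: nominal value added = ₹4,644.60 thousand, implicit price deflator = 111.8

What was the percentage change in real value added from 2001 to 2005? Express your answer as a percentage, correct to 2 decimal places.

Real value added 2001 = 3376.44 / 0.927 = 3642.33.
Real value added 2005 = 4644.60 / 1.118 = 4154.38.
Real growth = 4154.38 / 3642.33 − 1 = 0.1406.

14.06%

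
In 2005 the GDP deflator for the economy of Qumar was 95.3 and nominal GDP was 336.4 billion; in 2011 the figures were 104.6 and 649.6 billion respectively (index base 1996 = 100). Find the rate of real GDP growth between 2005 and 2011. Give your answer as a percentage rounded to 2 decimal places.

Real GDP 2005 = 336.4 / 0.953 = 352.99.
Real GDP 2011 = 649.6 / 1.046 = 621.03.
Real growth = 621.03 / 352.99 − 1 = 0.7593.

75.93%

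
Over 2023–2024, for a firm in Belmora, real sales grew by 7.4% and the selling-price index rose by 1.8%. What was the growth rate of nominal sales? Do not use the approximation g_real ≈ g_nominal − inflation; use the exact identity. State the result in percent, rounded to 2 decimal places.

(1 + g_nom) = (1 + g_real)(1 + π) = 1.0740 × 1.0180 = 1.09333.

9.33%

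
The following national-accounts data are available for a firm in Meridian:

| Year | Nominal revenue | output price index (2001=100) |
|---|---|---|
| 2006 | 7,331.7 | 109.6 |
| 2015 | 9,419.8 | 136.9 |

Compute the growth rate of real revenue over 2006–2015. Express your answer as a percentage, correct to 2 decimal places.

Deflate each year: 2006 → 7331.7/1.096 = 6689.51; 2015 → 9419.8/1.369 = 6880.79.
So real revenue changed by 6880.79/6689.51 − 1 = 0.0286, i.e. 2.86%.

2.86%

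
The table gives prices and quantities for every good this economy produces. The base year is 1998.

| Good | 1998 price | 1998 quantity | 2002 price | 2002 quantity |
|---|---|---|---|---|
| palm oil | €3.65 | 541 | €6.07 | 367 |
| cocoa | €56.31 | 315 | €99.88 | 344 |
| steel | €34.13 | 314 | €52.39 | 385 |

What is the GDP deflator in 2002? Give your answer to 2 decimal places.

167.67

Nominal GDP 2002 = 6.07·367 + 99.88·344 + 52.39·385 = 56756.56.
Real GDP 2002 (at 1998 prices) = 3.65·367 + 56.31·344 + 34.13·385 = 33850.24.
Deflator = Nominal/Real × 100 = 56756.56/33850.24 × 100 = 167.670.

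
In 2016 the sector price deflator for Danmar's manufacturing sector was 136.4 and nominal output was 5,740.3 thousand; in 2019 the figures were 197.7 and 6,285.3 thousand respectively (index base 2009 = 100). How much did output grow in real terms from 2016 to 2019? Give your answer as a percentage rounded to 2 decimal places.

Real output 2016 = 5740.3 / 1.364 = 4208.43.
Real output 2019 = 6285.3 / 1.977 = 3179.21.
Real growth = 3179.21 / 4208.43 − 1 = -0.2446.

-24.46%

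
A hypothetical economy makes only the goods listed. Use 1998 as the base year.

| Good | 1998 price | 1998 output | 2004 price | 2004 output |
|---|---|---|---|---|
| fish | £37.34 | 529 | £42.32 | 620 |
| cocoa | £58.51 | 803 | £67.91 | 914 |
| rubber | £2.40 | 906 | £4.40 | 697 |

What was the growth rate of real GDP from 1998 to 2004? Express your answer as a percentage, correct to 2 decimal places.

Real GDP 1998 = Nominal GDP 1998 = 37.34·529 + 58.51·803 + 2.40·906 = 68910.79.
Real GDP 2004 (at 1998 prices) = 37.34·620 + 58.51·914 + 2.40·697 = 78301.74.
Real growth = 78301.74/68910.79 − 1 = 0.1363.

13.63%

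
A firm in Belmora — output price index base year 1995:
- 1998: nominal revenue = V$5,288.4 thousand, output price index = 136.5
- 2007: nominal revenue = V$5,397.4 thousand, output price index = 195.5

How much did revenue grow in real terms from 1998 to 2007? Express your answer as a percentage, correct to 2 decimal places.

Deflate each year: 1998 → 5288.4/1.365 = 3874.29; 2007 → 5397.4/1.955 = 2760.82.
So real revenue changed by 2760.82/3874.29 − 1 = -0.2874, i.e. -28.74%.

-28.74%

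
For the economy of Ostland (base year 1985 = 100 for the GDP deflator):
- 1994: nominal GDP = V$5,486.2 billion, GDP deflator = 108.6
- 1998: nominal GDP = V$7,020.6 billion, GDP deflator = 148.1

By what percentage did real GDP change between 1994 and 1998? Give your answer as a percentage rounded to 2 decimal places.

Deflate each year: 1994 → 5486.2/1.086 = 5051.75; 1998 → 7020.6/1.481 = 4740.45.
So real GDP changed by 4740.45/5051.75 − 1 = -0.0616, i.e. -6.16%.

-6.16%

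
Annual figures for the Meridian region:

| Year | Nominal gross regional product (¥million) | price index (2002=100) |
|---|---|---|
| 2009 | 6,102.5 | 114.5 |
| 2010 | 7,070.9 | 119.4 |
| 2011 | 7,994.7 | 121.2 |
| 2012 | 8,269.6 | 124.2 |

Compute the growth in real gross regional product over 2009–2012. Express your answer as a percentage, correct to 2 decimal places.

24.93%

Real gross regional product 2009 = 6102.5/1.145 = 5329.69.
Real gross regional product 2012 = 8269.6/1.242 = 6658.29.
Change = 6658.29/5329.69 − 1 = 0.2493.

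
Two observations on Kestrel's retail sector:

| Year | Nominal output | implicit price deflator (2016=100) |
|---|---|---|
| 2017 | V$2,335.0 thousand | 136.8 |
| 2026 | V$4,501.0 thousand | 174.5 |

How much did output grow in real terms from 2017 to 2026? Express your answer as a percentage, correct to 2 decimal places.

Real output 2017 = 2335.0 / 1.368 = 1706.87.
Real output 2026 = 4501.0 / 1.745 = 2579.37.
Real growth = 2579.37 / 1706.87 − 1 = 0.5112.

51.12%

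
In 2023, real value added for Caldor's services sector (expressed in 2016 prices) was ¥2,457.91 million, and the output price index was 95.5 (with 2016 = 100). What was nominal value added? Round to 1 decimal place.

¥2,347.3 million

Nominal value added = Real × (output price index/100) = 2457.91 × 0.955 = 2347.30.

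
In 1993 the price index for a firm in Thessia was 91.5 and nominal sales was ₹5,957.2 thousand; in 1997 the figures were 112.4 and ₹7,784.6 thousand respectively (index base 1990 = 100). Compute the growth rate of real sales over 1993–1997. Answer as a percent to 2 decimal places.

Deflate each year: 1993 → 5957.2/0.915 = 6510.60; 1997 → 7784.6/1.124 = 6925.80.
So real sales changed by 6925.80/6510.60 − 1 = 0.0638, i.e. 6.38%.

6.38%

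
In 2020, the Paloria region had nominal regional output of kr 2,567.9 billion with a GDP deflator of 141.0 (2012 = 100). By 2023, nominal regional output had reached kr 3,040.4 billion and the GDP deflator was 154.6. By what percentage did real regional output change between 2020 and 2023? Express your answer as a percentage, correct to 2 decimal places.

7.98%

Real regional output 2020 = 2567.9 / 1.410 = 1821.21.
Real regional output 2023 = 3040.4 / 1.546 = 1966.62.
Real growth = 1966.62 / 1821.21 − 1 = 0.0798.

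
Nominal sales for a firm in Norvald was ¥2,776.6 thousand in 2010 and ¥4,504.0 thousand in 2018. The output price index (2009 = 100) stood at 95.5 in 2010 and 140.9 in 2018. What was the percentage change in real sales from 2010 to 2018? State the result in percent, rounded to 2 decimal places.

9.95%

Deflate each year: 2010 → 2776.6/0.955 = 2907.43; 2018 → 4504.0/1.409 = 3196.59.
So real sales changed by 3196.59/2907.43 − 1 = 0.0995, i.e. 9.95%.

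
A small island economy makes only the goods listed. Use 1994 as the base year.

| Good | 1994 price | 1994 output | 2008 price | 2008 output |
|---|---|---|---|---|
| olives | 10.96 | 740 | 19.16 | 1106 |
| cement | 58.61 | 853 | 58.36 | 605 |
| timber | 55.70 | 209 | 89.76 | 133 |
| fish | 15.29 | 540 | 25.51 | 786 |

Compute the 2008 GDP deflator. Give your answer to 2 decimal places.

Nominal GDP 2008 = 19.16·1106 + 58.36·605 + 89.76·133 + 25.51·786 = 88487.70.
Real GDP 2008 (at 1994 prices) = 10.96·1106 + 58.61·605 + 55.70·133 + 15.29·786 = 67006.85.
Deflator = Nominal/Real × 100 = 88487.70/67006.85 × 100 = 132.058.

132.06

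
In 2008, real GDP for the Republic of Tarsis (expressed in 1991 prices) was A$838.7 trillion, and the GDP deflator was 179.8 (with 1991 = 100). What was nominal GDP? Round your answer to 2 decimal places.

A$1,507.98 trillion

Nominal GDP = Real × (GDP deflator/100) = 838.7 × 1.798 = 1507.98.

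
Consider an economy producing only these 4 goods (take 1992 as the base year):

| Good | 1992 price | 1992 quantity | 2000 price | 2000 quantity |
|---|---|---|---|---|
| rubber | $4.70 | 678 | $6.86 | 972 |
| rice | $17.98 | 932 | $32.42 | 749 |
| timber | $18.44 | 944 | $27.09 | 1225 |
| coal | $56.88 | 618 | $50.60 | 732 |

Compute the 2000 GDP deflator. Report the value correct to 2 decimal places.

Nominal GDP 2000 = 6.86·972 + 32.42·749 + 27.09·1225 + 50.60·732 = 101174.95.
Real GDP 2000 (at 1992 prices) = 4.70·972 + 17.98·749 + 18.44·1225 + 56.88·732 = 82260.58.
Deflator = Nominal/Real × 100 = 101174.95/82260.58 × 100 = 122.993.

122.99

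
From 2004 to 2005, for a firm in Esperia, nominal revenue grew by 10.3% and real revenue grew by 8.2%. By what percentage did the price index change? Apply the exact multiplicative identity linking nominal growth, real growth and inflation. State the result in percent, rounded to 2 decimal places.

(1 + g_nom) = (1 + g_real)(1 + π), so π = 1.1030 / 1.0820 − 1 = 0.01941.

1.94%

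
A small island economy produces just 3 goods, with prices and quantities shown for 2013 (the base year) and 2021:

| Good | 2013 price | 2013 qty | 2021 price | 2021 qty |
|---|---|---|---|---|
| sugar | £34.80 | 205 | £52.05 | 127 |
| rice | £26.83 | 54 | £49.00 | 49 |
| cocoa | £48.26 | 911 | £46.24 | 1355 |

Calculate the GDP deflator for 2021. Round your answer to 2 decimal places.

100.76

Nominal GDP 2021 = 52.05·127 + 49.00·49 + 46.24·1355 = 71666.55.
Real GDP 2021 (at 2013 prices) = 34.80·127 + 26.83·49 + 48.26·1355 = 71126.57.
Deflator = Nominal/Real × 100 = 71666.55/71126.57 × 100 = 100.759.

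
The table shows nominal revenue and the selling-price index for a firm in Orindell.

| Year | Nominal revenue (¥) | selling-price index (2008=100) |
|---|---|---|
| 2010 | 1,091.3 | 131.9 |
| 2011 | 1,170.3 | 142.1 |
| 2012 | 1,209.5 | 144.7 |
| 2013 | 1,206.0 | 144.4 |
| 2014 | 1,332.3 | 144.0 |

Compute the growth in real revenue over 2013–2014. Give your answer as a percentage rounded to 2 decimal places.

Real revenue 2013 = 1206.0/1.444 = 835.18.
Real revenue 2014 = 1332.3/1.440 = 925.21.
Change = 925.21/835.18 − 1 = 0.1078.

10.78%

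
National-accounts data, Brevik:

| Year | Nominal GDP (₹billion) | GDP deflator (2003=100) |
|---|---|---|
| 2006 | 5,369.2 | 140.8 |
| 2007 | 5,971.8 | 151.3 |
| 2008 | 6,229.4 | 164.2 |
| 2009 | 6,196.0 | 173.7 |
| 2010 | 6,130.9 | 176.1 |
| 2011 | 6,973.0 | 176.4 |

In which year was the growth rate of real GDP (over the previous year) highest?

2011

2007: real = 5971.8/1.513 = 3946.99; growth vs 2006 (3813.35) = 3.50%.
2008: real = 6229.4/1.642 = 3793.79; growth vs 2007 (3946.99) = -3.88%.
2009: real = 6196.0/1.737 = 3567.07; growth vs 2008 (3793.79) = -5.98%.
2010: real = 6130.9/1.761 = 3481.49; growth vs 2009 (3567.07) = -2.40%.
2011: real = 6973.0/1.764 = 3952.95; growth vs 2010 (3481.49) = 13.54%.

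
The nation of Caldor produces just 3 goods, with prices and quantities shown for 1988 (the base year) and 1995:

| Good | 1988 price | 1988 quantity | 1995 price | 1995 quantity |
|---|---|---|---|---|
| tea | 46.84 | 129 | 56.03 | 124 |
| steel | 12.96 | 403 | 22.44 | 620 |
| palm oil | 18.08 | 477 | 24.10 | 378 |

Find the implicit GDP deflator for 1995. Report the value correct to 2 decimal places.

144.94

Nominal GDP 1995 = 56.03·124 + 22.44·620 + 24.10·378 = 29970.32.
Real GDP 1995 (at 1988 prices) = 46.84·124 + 12.96·620 + 18.08·378 = 20677.60.
Deflator = Nominal/Real × 100 = 29970.32/20677.60 × 100 = 144.941.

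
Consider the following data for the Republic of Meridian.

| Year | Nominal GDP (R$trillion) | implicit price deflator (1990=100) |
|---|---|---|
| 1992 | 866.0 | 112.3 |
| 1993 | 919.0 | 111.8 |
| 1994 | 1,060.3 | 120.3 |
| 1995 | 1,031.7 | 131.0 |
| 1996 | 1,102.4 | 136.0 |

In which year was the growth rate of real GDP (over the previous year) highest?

1993: real = 919.0/1.118 = 822.00; growth vs 1992 (771.15) = 6.59%.
1994: real = 1060.3/1.203 = 881.38; growth vs 1993 (822.00) = 7.22%.
1995: real = 1031.7/1.310 = 787.56; growth vs 1994 (881.38) = -10.64%.
1996: real = 1102.4/1.360 = 810.59; growth vs 1995 (787.56) = 2.92%.

1994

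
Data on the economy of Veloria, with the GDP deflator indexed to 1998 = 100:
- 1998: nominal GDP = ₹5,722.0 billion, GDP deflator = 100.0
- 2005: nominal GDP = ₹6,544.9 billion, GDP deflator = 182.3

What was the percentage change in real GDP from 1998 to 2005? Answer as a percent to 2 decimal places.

Real GDP 1998 = 5722.0 / 1.000 = 5722.00.
Real GDP 2005 = 6544.9 / 1.823 = 3590.18.
Real growth = 3590.18 / 5722.00 − 1 = -0.3726.

-37.26%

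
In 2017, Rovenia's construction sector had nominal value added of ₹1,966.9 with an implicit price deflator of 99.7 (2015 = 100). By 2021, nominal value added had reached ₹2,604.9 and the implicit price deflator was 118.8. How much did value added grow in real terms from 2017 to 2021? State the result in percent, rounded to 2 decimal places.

Real value added 2017 = 1966.9 / 0.997 = 1972.82.
Real value added 2021 = 2604.9 / 1.188 = 2192.68.
Real growth = 2192.68 / 1972.82 − 1 = 0.1114.

11.14%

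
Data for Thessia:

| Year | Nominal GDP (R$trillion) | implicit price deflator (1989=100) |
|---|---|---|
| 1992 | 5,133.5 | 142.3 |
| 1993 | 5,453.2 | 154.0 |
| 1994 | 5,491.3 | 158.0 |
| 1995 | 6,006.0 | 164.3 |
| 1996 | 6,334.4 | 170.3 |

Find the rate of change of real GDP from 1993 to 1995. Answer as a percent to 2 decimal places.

3.23%

Real GDP 1993 = 5453.2/1.540 = 3541.04.
Real GDP 1995 = 6006.0/1.643 = 3655.51.
Change = 3655.51/3541.04 − 1 = 0.0323.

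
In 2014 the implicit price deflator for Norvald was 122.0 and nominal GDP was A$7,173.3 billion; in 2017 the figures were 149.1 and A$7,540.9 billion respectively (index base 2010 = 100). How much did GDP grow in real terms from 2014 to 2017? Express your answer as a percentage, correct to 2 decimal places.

Deflate each year: 2014 → 7173.3/1.220 = 5879.75; 2017 → 7540.9/1.491 = 5057.61.
So real GDP changed by 5057.61/5879.75 − 1 = -0.1398, i.e. -13.98%.

-13.98%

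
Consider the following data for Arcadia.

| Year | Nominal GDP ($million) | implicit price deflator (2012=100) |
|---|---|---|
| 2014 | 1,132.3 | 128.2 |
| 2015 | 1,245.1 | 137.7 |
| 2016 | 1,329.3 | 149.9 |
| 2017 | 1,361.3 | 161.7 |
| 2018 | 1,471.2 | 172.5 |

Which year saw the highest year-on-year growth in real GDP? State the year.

2015

2015: real = 1245.1/1.377 = 904.21; growth vs 2014 (883.23) = 2.38%.
2016: real = 1329.3/1.499 = 886.79; growth vs 2015 (904.21) = -1.93%.
2017: real = 1361.3/1.617 = 841.87; growth vs 2016 (886.79) = -5.07%.
2018: real = 1471.2/1.725 = 852.87; growth vs 2017 (841.87) = 1.31%.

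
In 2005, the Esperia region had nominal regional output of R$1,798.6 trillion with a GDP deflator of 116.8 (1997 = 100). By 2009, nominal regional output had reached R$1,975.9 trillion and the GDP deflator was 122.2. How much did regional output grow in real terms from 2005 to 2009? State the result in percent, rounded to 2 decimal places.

5.00%

Real regional output 2005 = 1798.6 / 1.168 = 1539.90.
Real regional output 2009 = 1975.9 / 1.222 = 1616.94.
Real growth = 1616.94 / 1539.90 − 1 = 0.0500.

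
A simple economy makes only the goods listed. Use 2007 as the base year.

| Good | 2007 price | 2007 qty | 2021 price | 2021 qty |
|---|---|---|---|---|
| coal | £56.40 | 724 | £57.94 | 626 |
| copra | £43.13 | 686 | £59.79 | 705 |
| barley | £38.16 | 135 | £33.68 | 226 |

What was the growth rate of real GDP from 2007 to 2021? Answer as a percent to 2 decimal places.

-1.63%

Real GDP 2007 = Nominal GDP 2007 = 56.40·724 + 43.13·686 + 38.16·135 = 75572.38.
Real GDP 2021 (at 2007 prices) = 56.40·626 + 43.13·705 + 38.16·226 = 74337.21.
Real growth = 74337.21/75572.38 − 1 = -0.0163.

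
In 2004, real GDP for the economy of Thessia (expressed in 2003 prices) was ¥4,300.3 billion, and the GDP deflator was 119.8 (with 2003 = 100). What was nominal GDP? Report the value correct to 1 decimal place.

Nominal GDP = Real × (GDP deflator/100) = 4300.3 × 1.198 = 5151.76.

¥5,151.8 billion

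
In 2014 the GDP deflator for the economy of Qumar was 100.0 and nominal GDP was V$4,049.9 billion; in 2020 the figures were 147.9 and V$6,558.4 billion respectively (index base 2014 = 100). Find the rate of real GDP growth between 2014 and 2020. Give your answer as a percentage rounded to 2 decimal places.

9.49%

Deflate each year: 2014 → 4049.9/1.000 = 4049.90; 2020 → 6558.4/1.479 = 4434.35.
So real GDP changed by 4434.35/4049.90 − 1 = 0.0949, i.e. 9.49%.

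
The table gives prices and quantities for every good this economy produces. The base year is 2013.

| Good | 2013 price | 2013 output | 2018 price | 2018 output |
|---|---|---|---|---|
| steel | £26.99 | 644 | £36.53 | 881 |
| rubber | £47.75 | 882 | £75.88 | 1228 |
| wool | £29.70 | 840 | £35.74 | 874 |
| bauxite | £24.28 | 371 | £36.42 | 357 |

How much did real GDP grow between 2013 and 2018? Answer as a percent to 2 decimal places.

Real GDP 2013 = Nominal GDP 2013 = 26.99·644 + 47.75·882 + 29.70·840 + 24.28·371 = 93452.94.
Real GDP 2018 (at 2013 prices) = 26.99·881 + 47.75·1228 + 29.70·874 + 24.28·357 = 117040.95.
Real growth = 117040.95/93452.94 − 1 = 0.2524.

25.24%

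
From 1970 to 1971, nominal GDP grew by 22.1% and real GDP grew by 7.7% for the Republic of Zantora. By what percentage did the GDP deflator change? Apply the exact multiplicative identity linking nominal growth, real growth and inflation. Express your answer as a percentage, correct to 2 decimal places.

(1 + g_nom) = (1 + g_real)(1 + π), so π = 1.2210 / 1.0770 − 1 = 0.13370.

13.37%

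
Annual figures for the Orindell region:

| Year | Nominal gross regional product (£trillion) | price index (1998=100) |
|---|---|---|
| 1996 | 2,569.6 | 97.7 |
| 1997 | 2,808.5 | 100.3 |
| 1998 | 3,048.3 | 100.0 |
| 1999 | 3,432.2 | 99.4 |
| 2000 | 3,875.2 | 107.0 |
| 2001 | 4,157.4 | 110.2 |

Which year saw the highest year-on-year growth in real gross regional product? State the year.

1997: real = 2808.5/1.003 = 2800.10; growth vs 1996 (2630.09) = 6.46%.
1998: real = 3048.3/1.000 = 3048.30; growth vs 1997 (2800.10) = 8.86%.
1999: real = 3432.2/0.994 = 3452.92; growth vs 1998 (3048.30) = 13.27%.
2000: real = 3875.2/1.070 = 3621.68; growth vs 1999 (3452.92) = 4.89%.
2001: real = 4157.4/1.102 = 3772.60; growth vs 2000 (3621.68) = 4.17%.

1999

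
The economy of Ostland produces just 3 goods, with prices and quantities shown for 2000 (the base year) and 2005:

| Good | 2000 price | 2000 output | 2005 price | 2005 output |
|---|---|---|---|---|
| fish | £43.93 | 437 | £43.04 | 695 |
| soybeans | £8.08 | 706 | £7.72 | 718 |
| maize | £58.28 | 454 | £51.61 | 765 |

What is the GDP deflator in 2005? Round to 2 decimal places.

Nominal GDP 2005 = 43.04·695 + 7.72·718 + 51.61·765 = 74937.41.
Real GDP 2005 (at 2000 prices) = 43.93·695 + 8.08·718 + 58.28·765 = 80916.99.
Deflator = Nominal/Real × 100 = 74937.41/80916.99 × 100 = 92.610.

92.61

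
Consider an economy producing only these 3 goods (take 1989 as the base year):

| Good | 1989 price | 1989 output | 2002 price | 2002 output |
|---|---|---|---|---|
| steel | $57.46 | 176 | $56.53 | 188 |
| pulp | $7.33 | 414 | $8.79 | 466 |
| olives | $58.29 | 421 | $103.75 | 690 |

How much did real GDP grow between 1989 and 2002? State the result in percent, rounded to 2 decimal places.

Real GDP 1989 = Nominal GDP 1989 = 57.46·176 + 7.33·414 + 58.29·421 = 37687.67.
Real GDP 2002 (at 1989 prices) = 57.46·188 + 7.33·466 + 58.29·690 = 54438.36.
Real growth = 54438.36/37687.67 − 1 = 0.4445.

44.45%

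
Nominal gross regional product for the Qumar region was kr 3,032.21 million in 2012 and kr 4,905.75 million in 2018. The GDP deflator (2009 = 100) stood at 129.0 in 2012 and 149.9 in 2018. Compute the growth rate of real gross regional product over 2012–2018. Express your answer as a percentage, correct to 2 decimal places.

39.23%

Real gross regional product 2012 = 3032.21 / 1.290 = 2350.55.
Real gross regional product 2018 = 4905.75 / 1.499 = 3272.68.
Real growth = 3272.68 / 2350.55 − 1 = 0.3923.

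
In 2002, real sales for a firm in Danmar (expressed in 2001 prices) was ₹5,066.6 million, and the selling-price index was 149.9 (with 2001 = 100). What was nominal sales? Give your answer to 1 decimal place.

Nominal sales = Real × (selling-price index/100) = 5066.6 × 1.499 = 7594.83.

₹7,594.8 million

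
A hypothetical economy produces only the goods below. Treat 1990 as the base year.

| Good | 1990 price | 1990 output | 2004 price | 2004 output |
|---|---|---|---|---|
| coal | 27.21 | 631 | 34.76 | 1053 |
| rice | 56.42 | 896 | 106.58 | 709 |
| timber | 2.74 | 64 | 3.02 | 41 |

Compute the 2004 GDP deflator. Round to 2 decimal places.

Nominal GDP 2004 = 34.76·1053 + 106.58·709 + 3.02·41 = 112291.32.
Real GDP 2004 (at 1990 prices) = 27.21·1053 + 56.42·709 + 2.74·41 = 68766.25.
Deflator = Nominal/Real × 100 = 112291.32/68766.25 × 100 = 163.294.

163.29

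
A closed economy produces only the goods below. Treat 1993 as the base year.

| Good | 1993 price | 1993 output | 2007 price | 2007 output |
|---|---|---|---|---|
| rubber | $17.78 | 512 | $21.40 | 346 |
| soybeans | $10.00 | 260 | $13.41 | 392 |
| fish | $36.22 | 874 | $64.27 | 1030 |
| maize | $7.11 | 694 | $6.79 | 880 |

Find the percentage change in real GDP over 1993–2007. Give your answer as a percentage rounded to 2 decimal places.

11.06%

Real GDP 1993 = Nominal GDP 1993 = 17.78·512 + 10.00·260 + 36.22·874 + 7.11·694 = 48293.98.
Real GDP 2007 (at 1993 prices) = 17.78·346 + 10.00·392 + 36.22·1030 + 7.11·880 = 53635.28.
Real growth = 53635.28/48293.98 − 1 = 0.1106.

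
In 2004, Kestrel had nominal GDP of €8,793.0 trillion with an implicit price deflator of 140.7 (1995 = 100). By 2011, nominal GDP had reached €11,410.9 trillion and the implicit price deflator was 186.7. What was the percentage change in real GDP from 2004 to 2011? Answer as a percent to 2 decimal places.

-2.20%

Deflate each year: 2004 → 8793.0/1.407 = 6249.47; 2011 → 11410.9/1.867 = 6111.89.
So real GDP changed by 6111.89/6249.47 − 1 = -0.0220, i.e. -2.20%.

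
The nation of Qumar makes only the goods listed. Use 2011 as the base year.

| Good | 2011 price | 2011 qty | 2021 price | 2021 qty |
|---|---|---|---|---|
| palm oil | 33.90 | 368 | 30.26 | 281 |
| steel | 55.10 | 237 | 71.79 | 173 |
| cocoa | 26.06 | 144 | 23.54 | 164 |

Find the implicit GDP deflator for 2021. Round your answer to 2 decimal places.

106.22

Nominal GDP 2021 = 30.26·281 + 71.79·173 + 23.54·164 = 24783.29.
Real GDP 2021 (at 2011 prices) = 33.90·281 + 55.10·173 + 26.06·164 = 23332.04.
Deflator = Nominal/Real × 100 = 24783.29/23332.04 × 100 = 106.220.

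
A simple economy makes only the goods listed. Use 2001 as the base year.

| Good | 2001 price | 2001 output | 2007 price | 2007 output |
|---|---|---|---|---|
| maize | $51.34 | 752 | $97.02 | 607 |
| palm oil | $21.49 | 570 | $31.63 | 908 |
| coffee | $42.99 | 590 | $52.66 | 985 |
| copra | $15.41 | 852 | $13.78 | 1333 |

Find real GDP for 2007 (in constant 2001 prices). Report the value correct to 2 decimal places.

$113562.98

Real GDP 2007 = Σ (p_2001 × q_2007) = 51.34·607 + 21.49·908 + 42.99·985 + 15.41·1333 = 113562.98.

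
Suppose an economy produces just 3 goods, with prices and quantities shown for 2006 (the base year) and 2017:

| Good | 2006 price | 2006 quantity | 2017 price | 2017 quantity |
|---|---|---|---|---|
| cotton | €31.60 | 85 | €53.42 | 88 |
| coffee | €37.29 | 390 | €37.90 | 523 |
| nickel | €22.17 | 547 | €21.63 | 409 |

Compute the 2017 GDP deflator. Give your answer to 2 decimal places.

Nominal GDP 2017 = 53.42·88 + 37.90·523 + 21.63·409 = 33369.33.
Real GDP 2017 (at 2006 prices) = 31.60·88 + 37.29·523 + 22.17·409 = 31351.00.
Deflator = Nominal/Real × 100 = 33369.33/31351.00 × 100 = 106.438.

106.44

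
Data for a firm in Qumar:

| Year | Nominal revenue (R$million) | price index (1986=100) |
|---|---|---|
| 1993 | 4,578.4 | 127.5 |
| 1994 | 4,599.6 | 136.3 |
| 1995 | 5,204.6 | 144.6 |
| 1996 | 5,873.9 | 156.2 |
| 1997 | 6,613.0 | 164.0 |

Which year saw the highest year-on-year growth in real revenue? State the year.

1994: real = 4599.6/1.363 = 3374.61; growth vs 1993 (3590.90) = -6.02%.
1995: real = 5204.6/1.446 = 3599.31; growth vs 1994 (3374.61) = 6.66%.
1996: real = 5873.9/1.562 = 3760.50; growth vs 1995 (3599.31) = 4.48%.
1997: real = 6613.0/1.640 = 4032.32; growth vs 1996 (3760.50) = 7.23%.

1997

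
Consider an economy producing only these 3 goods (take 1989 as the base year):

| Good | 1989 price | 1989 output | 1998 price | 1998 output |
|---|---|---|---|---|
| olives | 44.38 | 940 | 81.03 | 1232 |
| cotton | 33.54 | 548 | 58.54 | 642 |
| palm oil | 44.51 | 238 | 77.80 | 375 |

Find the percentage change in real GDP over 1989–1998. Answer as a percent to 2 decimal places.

31.42%

Real GDP 1989 = Nominal GDP 1989 = 44.38·940 + 33.54·548 + 44.51·238 = 70690.50.
Real GDP 1998 (at 1989 prices) = 44.38·1232 + 33.54·642 + 44.51·375 = 92900.09.
Real growth = 92900.09/70690.50 − 1 = 0.3142.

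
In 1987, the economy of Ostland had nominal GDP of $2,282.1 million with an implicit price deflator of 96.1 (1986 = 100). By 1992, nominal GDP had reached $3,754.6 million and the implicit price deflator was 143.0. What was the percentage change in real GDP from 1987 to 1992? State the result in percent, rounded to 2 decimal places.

Real GDP 1987 = 2282.1 / 0.961 = 2374.71.
Real GDP 1992 = 3754.6 / 1.430 = 2625.59.
Real growth = 2625.59 / 2374.71 − 1 = 0.1056.

10.56%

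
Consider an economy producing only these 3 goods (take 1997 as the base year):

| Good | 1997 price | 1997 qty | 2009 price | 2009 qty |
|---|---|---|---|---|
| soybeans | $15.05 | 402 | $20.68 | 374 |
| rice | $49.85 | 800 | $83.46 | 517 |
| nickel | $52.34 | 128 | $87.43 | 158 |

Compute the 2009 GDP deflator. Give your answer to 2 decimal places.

163.08

Nominal GDP 2009 = 20.68·374 + 83.46·517 + 87.43·158 = 64697.08.
Real GDP 2009 (at 1997 prices) = 15.05·374 + 49.85·517 + 52.34·158 = 39670.87.
Deflator = Nominal/Real × 100 = 64697.08/39670.87 × 100 = 163.085.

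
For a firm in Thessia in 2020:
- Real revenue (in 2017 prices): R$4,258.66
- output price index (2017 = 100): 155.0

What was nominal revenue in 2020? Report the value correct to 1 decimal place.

Nominal revenue = Real × (output price index/100) = 4258.66 × 1.550 = 6600.92.

R$6,600.9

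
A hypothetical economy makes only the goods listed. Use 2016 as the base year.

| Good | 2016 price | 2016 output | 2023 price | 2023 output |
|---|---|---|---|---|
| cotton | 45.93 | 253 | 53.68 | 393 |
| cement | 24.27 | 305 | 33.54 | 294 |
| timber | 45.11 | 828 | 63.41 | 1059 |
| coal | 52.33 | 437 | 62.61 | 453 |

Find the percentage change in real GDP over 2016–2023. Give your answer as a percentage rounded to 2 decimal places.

21.98%

Real GDP 2016 = Nominal GDP 2016 = 45.93·253 + 24.27·305 + 45.11·828 + 52.33·437 = 79241.93.
Real GDP 2023 (at 2016 prices) = 45.93·393 + 24.27·294 + 45.11·1059 + 52.33·453 = 96662.85.
Real growth = 96662.85/79241.93 − 1 = 0.2198.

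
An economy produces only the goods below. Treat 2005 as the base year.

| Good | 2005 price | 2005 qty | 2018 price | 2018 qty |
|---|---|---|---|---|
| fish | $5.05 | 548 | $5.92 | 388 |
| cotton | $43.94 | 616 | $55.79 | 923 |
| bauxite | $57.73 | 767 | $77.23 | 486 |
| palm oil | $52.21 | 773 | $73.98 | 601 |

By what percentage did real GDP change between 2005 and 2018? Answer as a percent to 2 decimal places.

-10.94%

Real GDP 2005 = Nominal GDP 2005 = 5.05·548 + 43.94·616 + 57.73·767 + 52.21·773 = 114471.68.
Real GDP 2018 (at 2005 prices) = 5.05·388 + 43.94·923 + 57.73·486 + 52.21·601 = 101951.01.
Real growth = 101951.01/114471.68 − 1 = -0.1094.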